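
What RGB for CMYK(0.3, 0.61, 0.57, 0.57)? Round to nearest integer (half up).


R = 255 × (1-C) × (1-K) = 255 × 0.70 × 0.43 = 76.755 → 77
G = 255 × (1-M) × (1-K) = 255 × 0.39 × 0.43 = 42.7635 → 43
B = 255 × (1-Y) × (1-K) = 255 × 0.43 × 0.43 = 47.1495 → 47
= RGB(77, 43, 47)


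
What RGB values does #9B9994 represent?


9B → 155 (R)
99 → 153 (G)
94 → 148 (B)
= RGB(155, 153, 148)


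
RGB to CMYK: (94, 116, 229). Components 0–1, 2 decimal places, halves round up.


R'=94/255≈0.3686, G'=116/255≈0.4549, B'=229/255≈0.8980
K = 1 - max(R',G',B') = 1 - 229/255 = 26/255 = 0.10196… → 0.10
(1-R'-K)/(1-K) simplifies to (max-R)/max with max = 229:
C = (229-94)/229 = 135/229 = 0.58951… → 0.59
M = (229-116)/229 = 113/229 = 0.49344… → 0.49
Y = (229-229)/229 = 0/229 = 0 → 0.00
= CMYK(0.59, 0.49, 0.00, 0.10)


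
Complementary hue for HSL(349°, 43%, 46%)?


Complement = opposite side of color wheel = hue + 180°
H' = (349 + 180) mod 360 = 169°
S and L unchanged.
= HSL(169°, 43%, 46%)


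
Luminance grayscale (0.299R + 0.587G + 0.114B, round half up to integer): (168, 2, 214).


Gray = 0.299×R + 0.587×G + 0.114×B
Gray = 0.299×168 + 0.587×2 + 0.114×214
Gray = 50.232 + 1.174 + 24.396
Gray = 75.802 → round half up → 76
Gray = 76


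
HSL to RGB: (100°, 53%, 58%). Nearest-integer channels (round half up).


H=100°, S=0.53, L=0.58
C = (1-|2L-1|)×S = (1-|0.16|)×0.53 = 0.4452
H' = H/60 = 100/60 ≈ 1.6667; X = C×(1-|H' mod 2 - 1|) = 0.1484
m = L - C/2 = 0.58 - 0.2226 = 0.3574
Sector ⌊H'⌋ = 1 → (R',G',B') = (0.1484, 0.4452, 0.0)
RGB = ((R'+m)×255, (G'+m)×255, (B'+m)×255) = (128.979, 204.663, 91.137)
Round half up → RGB(129, 205, 91)


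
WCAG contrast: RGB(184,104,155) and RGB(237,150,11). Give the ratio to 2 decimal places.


Linearize each sRGB channel c=v/255: c/12.92 if c ≤ 0.04045 else ((c+0.055)/1.055)^2.4
L = 0.2126×R_lin + 0.7152×G_lin + 0.0722×B_lin
Color 1 (184,104,155):
  R=184: 184/255≈0.7216 > 0.04045 → ((0.7216+0.055)/1.055)^2.4 ≈ 0.47932
  G=104: 104/255≈0.4078 > 0.04045 → ((0.4078+0.055)/1.055)^2.4 ≈ 0.13843
  B=155: 155/255≈0.6078 > 0.04045 → ((0.6078+0.055)/1.055)^2.4 ≈ 0.32778
  L1 = 0.2126×0.47932 + 0.7152×0.13843 + 0.0722×0.32778 ≈ 0.22458
Color 2 (237,150,11):
  R=237: 237/255≈0.9294 > 0.04045 → ((0.9294+0.055)/1.055)^2.4 ≈ 0.84687
  G=150: 150/255≈0.5882 > 0.04045 → ((0.5882+0.055)/1.055)^2.4 ≈ 0.30499
  B=11: 11/255≈0.0431 > 0.04045 → ((0.0431+0.055)/1.055)^2.4 ≈ 0.00335
  L2 = 0.2126×0.84687 + 0.7152×0.30499 + 0.0722×0.00335 ≈ 0.39841
Lighter = 0.39841, Darker = 0.22458
Ratio = (L_lighter + 0.05) / (L_darker + 0.05)
Ratio = (0.39841 + 0.05) / (0.22458 + 0.05) = 0.44841 / 0.27458 ≈ 1.6331
Ratio ≈ 1.63:1


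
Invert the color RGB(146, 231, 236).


Invert: (255-R, 255-G, 255-B)
R: 255-146 = 109
G: 255-231 = 24
B: 255-236 = 19
= RGB(109, 24, 19)


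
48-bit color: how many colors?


Colors = 2^bits = 2^48
= 281,474,976,710,656 colors


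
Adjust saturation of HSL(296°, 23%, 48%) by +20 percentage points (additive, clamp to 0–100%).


Original S = 23%
Adjustment = +20 percentage points
New S = 23 + (20) = 43
Clamp to [0, 100] → 43
= HSL(296°, 43%, 48%)


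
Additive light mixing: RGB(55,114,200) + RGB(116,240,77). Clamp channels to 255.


Additive: each channel = min(255, C₁+C₂)
R: 55+116 = 171 → 171
G: 114+240 = 354 → 255
B: 200+77 = 277 → 255
= RGB(171, 255, 255)


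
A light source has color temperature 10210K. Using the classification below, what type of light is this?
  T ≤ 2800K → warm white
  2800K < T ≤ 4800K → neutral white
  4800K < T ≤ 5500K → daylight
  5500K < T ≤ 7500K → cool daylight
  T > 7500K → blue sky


Temperature: 10210K
10210K > 7500K → blue sky
Classification: blue sky


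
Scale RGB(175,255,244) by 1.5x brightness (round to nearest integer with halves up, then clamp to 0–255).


Multiply each channel by 1.5, round half up, clamp to [0, 255]
R: 175×1.5 = 262.5 → round → 263 → clamp → 255
G: 255×1.5 = 382.5 → round → 383 → clamp → 255
B: 244×1.5 = 366 → clamp → 255
= RGB(255, 255, 255)


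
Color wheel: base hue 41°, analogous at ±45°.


Base hue: 41°
Left analog: (41 - 45) mod 360 = 356°
Right analog: (41 + 45) mod 360 = 86°
Analogous hues = 356° and 86°


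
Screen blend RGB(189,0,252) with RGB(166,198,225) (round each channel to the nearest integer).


Screen: C = 255 - (255-A)×(255-B)/255, rounded to nearest integer
R: 255 - (255-189)×(255-166)/255 = 255 - 5874/255 ≈ 255 - 23.035 = 231.965 → 232
G: 255 - (255-0)×(255-198)/255 = 255 - 14535/255 ≈ 255 - 57.000 = 198.000 → 198
B: 255 - (255-252)×(255-225)/255 = 255 - 90/255 ≈ 255 - 0.353 = 254.647 → 255
= RGB(232, 198, 255)


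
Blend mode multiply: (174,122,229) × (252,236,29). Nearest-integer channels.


Multiply: C = A×B/255, rounded to nearest integer
R: 174×252/255 = 43848/255 ≈ 171.953 → 172
G: 122×236/255 = 28792/255 ≈ 112.910 → 113
B: 229×29/255 = 6641/255 ≈ 26.043 → 26
= RGB(172, 113, 26)


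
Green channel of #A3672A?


Color: #A3672A
R = A3 = 163
G = 67 = 103
B = 2A = 42
Green = 103


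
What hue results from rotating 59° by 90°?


New hue = (H + rotation) mod 360
New hue = (59 + 90) mod 360
= 149 mod 360
= 149°


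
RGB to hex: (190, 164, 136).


R = 190 → BE (hex)
G = 164 → A4 (hex)
B = 136 → 88 (hex)
Hex = #BEA488


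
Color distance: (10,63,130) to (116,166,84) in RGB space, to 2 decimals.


d = √[(R₁-R₂)² + (G₁-G₂)² + (B₁-B₂)²]
d = √[(10-116)² + (63-166)² + (130-84)²]
d = √[11236 + 10609 + 2116]
d = √23961
d ≈ 154.79


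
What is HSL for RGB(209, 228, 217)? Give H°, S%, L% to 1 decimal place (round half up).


Normalize: R'=209/255≈0.8196, G'=228/255≈0.8941, B'=217/255≈0.8510
Max=228/255, Min=209/255, Δ=Max-Min=19/255
L = (Max+Min)/2 = (228+209)/510 = 437/510 = 0.85686… → L = 85.7%
L > 0.5 → S = Δ/(2-Max-Min) = 19/(510-228-209) = 19/73 = 0.26027… → S = 26.0%
(the 1/255 factors cancel in S and H, so raw channel differences can be used)
Max is G' → H = 60 × ((B-R)/Δ + 2) = 60 × ((217-209)/19 + 2)
  8/19 + 2 = 0.4210… + 2 = 2.4210…
  H = 60 × 2.4210… = 145.263…° → H = 145.3°
= HSL(145.3°, 26.0%, 85.7%)


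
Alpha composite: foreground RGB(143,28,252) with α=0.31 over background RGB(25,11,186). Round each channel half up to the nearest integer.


C = α×F + (1-α)×B, with 1-α = 0.69
R: 0.31×143 + 0.69×25 = 44.33 + 17.25 = 61.58 → 62
G: 0.31×28 + 0.69×11 = 8.68 + 7.59 = 16.27 → 16
B: 0.31×252 + 0.69×186 = 78.12 + 128.34 = 206.46 → 206
= RGB(62, 16, 206)


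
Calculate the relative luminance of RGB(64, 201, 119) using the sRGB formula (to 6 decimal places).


Linearize each channel (sRGB transfer function): c = v/255; c_lin = c/12.92 if c ≤ 0.04045, else ((c+0.055)/1.055)^2.4
  R: 64/255 ≈ 0.250980 > 0.04045 → ((0.250980+0.055)/1.055)^2.4 ≈ 0.051269
  G: 201/255 ≈ 0.788235 > 0.04045 → ((0.788235+0.055)/1.055)^2.4 ≈ 0.584078
  B: 119/255 ≈ 0.466667 > 0.04045 → ((0.466667+0.055)/1.055)^2.4 ≈ 0.184475
R_lin = 0.051269, G_lin = 0.584078, B_lin = 0.184475
L = 0.2126×R + 0.7152×G + 0.0722×B
L = 0.2126×0.051269 + 0.7152×0.584078 + 0.0722×0.184475
L ≈ 0.441952


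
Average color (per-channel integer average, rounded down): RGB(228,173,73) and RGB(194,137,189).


Midpoint: each channel = ⌊(C₁+C₂)/2⌋
R: ⌊(228+194)/2⌋ = 211
G: ⌊(173+137)/2⌋ = 155
B: ⌊(73+189)/2⌋ = 131
= RGB(211, 155, 131)


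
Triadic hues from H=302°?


Triadic: equally spaced at 120° intervals
H1 = 302°
H2 = (302 + 120) mod 360 = 62°
H3 = (302 + 240) mod 360 = 182°
Triadic = 302°, 62°, 182°


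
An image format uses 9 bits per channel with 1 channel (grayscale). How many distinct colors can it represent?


Total bits = 9 bits/channel × 1 channels = 9 bits
Distinct colors = 2^9
= 512 colors


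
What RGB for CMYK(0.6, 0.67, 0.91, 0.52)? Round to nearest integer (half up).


R = 255 × (1-C) × (1-K) = 255 × 0.40 × 0.48 = 48.96 → 49
G = 255 × (1-M) × (1-K) = 255 × 0.33 × 0.48 = 40.392 → 40
B = 255 × (1-Y) × (1-K) = 255 × 0.09 × 0.48 = 11.016 → 11
= RGB(49, 40, 11)


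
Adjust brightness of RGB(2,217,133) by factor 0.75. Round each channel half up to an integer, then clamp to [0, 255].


Multiply each channel by 0.75, round half up, clamp to [0, 255]
R: 2×0.75 = 1.5 → round → 2
G: 217×0.75 = 162.75 → round → 163
B: 133×0.75 = 99.75 → round → 100
= RGB(2, 163, 100)


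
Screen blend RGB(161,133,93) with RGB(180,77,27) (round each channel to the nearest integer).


Screen: C = 255 - (255-A)×(255-B)/255, rounded to nearest integer
R: 255 - (255-161)×(255-180)/255 = 255 - 7050/255 ≈ 255 - 27.647 = 227.353 → 227
G: 255 - (255-133)×(255-77)/255 = 255 - 21716/255 ≈ 255 - 85.161 = 169.839 → 170
B: 255 - (255-93)×(255-27)/255 = 255 - 36936/255 ≈ 255 - 144.847 = 110.153 → 110
= RGB(227, 170, 110)


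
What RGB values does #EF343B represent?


EF → 239 (R)
34 → 52 (G)
3B → 59 (B)
= RGB(239, 52, 59)


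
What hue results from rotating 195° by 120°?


New hue = (H + rotation) mod 360
New hue = (195 + 120) mod 360
= 315 mod 360
= 315°


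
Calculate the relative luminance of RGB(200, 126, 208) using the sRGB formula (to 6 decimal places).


Linearize each channel (sRGB transfer function): c = v/255; c_lin = c/12.92 if c ≤ 0.04045, else ((c+0.055)/1.055)^2.4
  R: 200/255 ≈ 0.784314 > 0.04045 → ((0.784314+0.055)/1.055)^2.4 ≈ 0.577580
  G: 126/255 ≈ 0.494118 > 0.04045 → ((0.494118+0.055)/1.055)^2.4 ≈ 0.208637
  B: 208/255 ≈ 0.815686 > 0.04045 → ((0.815686+0.055)/1.055)^2.4 ≈ 0.630757
R_lin = 0.577580, G_lin = 0.208637, B_lin = 0.630757
L = 0.2126×R + 0.7152×G + 0.0722×B
L = 0.2126×0.577580 + 0.7152×0.208637 + 0.0722×0.630757
L ≈ 0.317551


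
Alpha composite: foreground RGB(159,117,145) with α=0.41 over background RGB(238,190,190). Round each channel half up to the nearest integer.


C = α×F + (1-α)×B, with 1-α = 0.59
R: 0.41×159 + 0.59×238 = 65.19 + 140.42 = 205.61 → 206
G: 0.41×117 + 0.59×190 = 47.97 + 112.10 = 160.07 → 160
B: 0.41×145 + 0.59×190 = 59.45 + 112.10 = 171.55 → 172
= RGB(206, 160, 172)


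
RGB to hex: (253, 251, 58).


R = 253 → FD (hex)
G = 251 → FB (hex)
B = 58 → 3A (hex)
Hex = #FDFB3A


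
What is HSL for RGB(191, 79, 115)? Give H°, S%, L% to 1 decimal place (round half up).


Normalize: R'=191/255≈0.7490, G'=79/255≈0.3098, B'=115/255≈0.4510
Max=191/255, Min=79/255, Δ=Max-Min=112/255
L = (Max+Min)/2 = (191+79)/510 = 270/510 = 0.52941… → L = 52.9%
L > 0.5 → S = Δ/(2-Max-Min) = 112/(510-191-79) = 112/240 = 0.46666… → S = 46.7%
(the 1/255 factors cancel in S and H, so raw channel differences can be used)
Max is R' → H = 60 × (((G-B)/Δ) mod 6) = 60 × (((79-115)/112) mod 6)
  (-36)/112 = -0.3214…; negative, so add 6 → 5.6785…
  H = 60 × 5.6785… = 340.714…° → H = 340.7°
= HSL(340.7°, 46.7%, 52.9%)


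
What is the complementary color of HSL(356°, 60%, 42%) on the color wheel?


Complement = opposite side of color wheel = hue + 180°
H' = (356 + 180) mod 360 = 176°
S and L unchanged.
= HSL(176°, 60%, 42%)


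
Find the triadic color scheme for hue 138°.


Triadic: equally spaced at 120° intervals
H1 = 138°
H2 = (138 + 120) mod 360 = 258°
H3 = (138 + 240) mod 360 = 18°
Triadic = 138°, 258°, 18°


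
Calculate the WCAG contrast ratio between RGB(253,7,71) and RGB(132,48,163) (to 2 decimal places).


Linearize each sRGB channel c=v/255: c/12.92 if c ≤ 0.04045 else ((c+0.055)/1.055)^2.4
L = 0.2126×R_lin + 0.7152×G_lin + 0.0722×B_lin
Color 1 (253,7,71):
  R=253: 253/255≈0.9922 > 0.04045 → ((0.9922+0.055)/1.055)^2.4 ≈ 0.98225
  G=7: 7/255≈0.0275 ≤ 0.04045 → 0.0275/12.92 ≈ 0.00212
  B=71: 71/255≈0.2784 > 0.04045 → ((0.2784+0.055)/1.055)^2.4 ≈ 0.06301
  L1 = 0.2126×0.98225 + 0.7152×0.00212 + 0.0722×0.06301 ≈ 0.21490
Color 2 (132,48,163):
  R=132: 132/255≈0.5176 > 0.04045 → ((0.5176+0.055)/1.055)^2.4 ≈ 0.23074
  G=48: 48/255≈0.1882 > 0.04045 → ((0.1882+0.055)/1.055)^2.4 ≈ 0.02956
  B=163: 163/255≈0.6392 > 0.04045 → ((0.6392+0.055)/1.055)^2.4 ≈ 0.36625
  L2 = 0.2126×0.23074 + 0.7152×0.02956 + 0.0722×0.36625 ≈ 0.09664
Lighter = 0.21490, Darker = 0.09664
Ratio = (L_lighter + 0.05) / (L_darker + 0.05)
Ratio = (0.21490 + 0.05) / (0.09664 + 0.05) = 0.26490 / 0.14664 ≈ 1.8065
Ratio ≈ 1.81:1


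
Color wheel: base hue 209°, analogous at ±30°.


Base hue: 209°
Left analog: (209 - 30) mod 360 = 179°
Right analog: (209 + 30) mod 360 = 239°
Analogous hues = 179° and 239°


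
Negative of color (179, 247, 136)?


Invert: (255-R, 255-G, 255-B)
R: 255-179 = 76
G: 255-247 = 8
B: 255-136 = 119
= RGB(76, 8, 119)


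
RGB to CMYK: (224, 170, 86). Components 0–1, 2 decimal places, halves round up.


R'=224/255≈0.8784, G'=170/255≈0.6667, B'=86/255≈0.3373
K = 1 - max(R',G',B') = 1 - 224/255 = 31/255 = 0.12156… → 0.12
(1-R'-K)/(1-K) simplifies to (max-R)/max with max = 224:
C = (224-224)/224 = 0/224 = 0 → 0.00
M = (224-170)/224 = 54/224 = 0.24107… → 0.24
Y = (224-86)/224 = 138/224 = 0.61607… → 0.62
= CMYK(0.00, 0.24, 0.62, 0.12)


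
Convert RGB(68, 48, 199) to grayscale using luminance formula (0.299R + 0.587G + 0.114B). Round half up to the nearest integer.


Gray = 0.299×R + 0.587×G + 0.114×B
Gray = 0.299×68 + 0.587×48 + 0.114×199
Gray = 20.332 + 28.176 + 22.686
Gray = 71.194 → round half up → 71
Gray = 71


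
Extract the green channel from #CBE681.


Color: #CBE681
R = CB = 203
G = E6 = 230
B = 81 = 129
Green = 230


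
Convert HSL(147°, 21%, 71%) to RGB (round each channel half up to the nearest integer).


H=147°, S=0.21, L=0.71
C = (1-|2L-1|)×S = (1-|0.42|)×0.21 = 0.1218
H' = H/60 = 147/60 ≈ 2.4500; X = C×(1-|H' mod 2 - 1|) = 0.05481
m = L - C/2 = 0.71 - 0.0609 = 0.6491
Sector ⌊H'⌋ = 2 → (R',G',B') = (0.0, 0.1218, 0.05481)
RGB = ((R'+m)×255, (G'+m)×255, (B'+m)×255) = (165.5205, 196.5795, 179.49705)
Round half up → RGB(166, 197, 179)


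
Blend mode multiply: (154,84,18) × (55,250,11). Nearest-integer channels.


Multiply: C = A×B/255, rounded to nearest integer
R: 154×55/255 = 8470/255 ≈ 33.216 → 33
G: 84×250/255 = 21000/255 ≈ 82.353 → 82
B: 18×11/255 = 198/255 ≈ 0.776 → 1
= RGB(33, 82, 1)


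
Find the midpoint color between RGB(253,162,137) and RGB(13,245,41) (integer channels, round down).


Midpoint: each channel = ⌊(C₁+C₂)/2⌋
R: ⌊(253+13)/2⌋ = 133
G: ⌊(162+245)/2⌋ = 203
B: ⌊(137+41)/2⌋ = 89
= RGB(133, 203, 89)


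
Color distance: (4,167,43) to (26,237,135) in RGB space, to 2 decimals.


d = √[(R₁-R₂)² + (G₁-G₂)² + (B₁-B₂)²]
d = √[(4-26)² + (167-237)² + (43-135)²]
d = √[484 + 4900 + 8464]
d = √13848
d ≈ 117.68


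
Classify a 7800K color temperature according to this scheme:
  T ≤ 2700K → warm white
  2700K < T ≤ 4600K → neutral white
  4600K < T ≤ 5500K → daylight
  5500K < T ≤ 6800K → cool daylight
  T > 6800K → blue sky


Temperature: 7800K
7800K > 6800K → blue sky
Classification: blue sky


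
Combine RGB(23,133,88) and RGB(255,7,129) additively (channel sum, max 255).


Additive: each channel = min(255, C₁+C₂)
R: 23+255 = 278 → 255
G: 133+7 = 140 → 140
B: 88+129 = 217 → 217
= RGB(255, 140, 217)


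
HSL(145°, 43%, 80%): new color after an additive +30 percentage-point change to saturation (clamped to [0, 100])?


Original S = 43%
Adjustment = +30 percentage points
New S = 43 + (30) = 73
Clamp to [0, 100] → 73
= HSL(145°, 73%, 80%)


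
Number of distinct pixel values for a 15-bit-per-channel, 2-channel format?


Total bits = 15 bits/channel × 2 channels = 30 bits
Distinct pixel values = 2^30
= 1,073,741,824 pixel values


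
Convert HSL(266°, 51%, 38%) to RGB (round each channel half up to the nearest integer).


H=266°, S=0.51, L=0.38
C = (1-|2L-1|)×S = (1-|-0.24|)×0.51 = 0.3876
H' = H/60 = 266/60 ≈ 4.4333; X = C×(1-|H' mod 2 - 1|) = 0.16796
m = L - C/2 = 0.38 - 0.1938 = 0.1862
Sector ⌊H'⌋ = 4 → (R',G',B') = (0.16796, 0.0, 0.3876)
RGB = ((R'+m)×255, (G'+m)×255, (B'+m)×255) = (90.3108, 47.481, 146.319)
Round half up → RGB(90, 47, 146)


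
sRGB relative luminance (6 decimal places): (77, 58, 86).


Linearize each channel (sRGB transfer function): c = v/255; c_lin = c/12.92 if c ≤ 0.04045, else ((c+0.055)/1.055)^2.4
  R: 77/255 ≈ 0.301961 > 0.04045 → ((0.301961+0.055)/1.055)^2.4 ≈ 0.074214
  G: 58/255 ≈ 0.227451 > 0.04045 → ((0.227451+0.055)/1.055)^2.4 ≈ 0.042311
  B: 86/255 ≈ 0.337255 > 0.04045 → ((0.337255+0.055)/1.055)^2.4 ≈ 0.093059
R_lin = 0.074214, G_lin = 0.042311, B_lin = 0.093059
L = 0.2126×R + 0.7152×G + 0.0722×B
L = 0.2126×0.074214 + 0.7152×0.042311 + 0.0722×0.093059
L ≈ 0.052758


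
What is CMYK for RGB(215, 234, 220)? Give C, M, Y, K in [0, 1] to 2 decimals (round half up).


R'=215/255≈0.8431, G'=234/255≈0.9176, B'=220/255≈0.8627
K = 1 - max(R',G',B') = 1 - 234/255 = 21/255 = 0.08235… → 0.08
(1-R'-K)/(1-K) simplifies to (max-R)/max with max = 234:
C = (234-215)/234 = 19/234 = 0.08119… → 0.08
M = (234-234)/234 = 0/234 = 0 → 0.00
Y = (234-220)/234 = 14/234 = 0.05982… → 0.06
= CMYK(0.08, 0.00, 0.06, 0.08)


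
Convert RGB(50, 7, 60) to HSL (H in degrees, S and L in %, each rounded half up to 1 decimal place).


Normalize: R'=50/255≈0.1961, G'=7/255≈0.0275, B'=60/255≈0.2353
Max=60/255, Min=7/255, Δ=Max-Min=53/255
L = (Max+Min)/2 = (60+7)/510 = 67/510 = 0.13137… → L = 13.1%
L ≤ 0.5 → S = Δ/(Max+Min) = 53/(60+7) = 53/67 = 0.79104… → S = 79.1%
(the 1/255 factors cancel in S and H, so raw channel differences can be used)
Max is B' → H = 60 × ((R-G)/Δ + 4) = 60 × ((50-7)/53 + 4)
  43/53 + 4 = 0.8113… + 4 = 4.8113…
  H = 60 × 4.8113… = 288.679…° → H = 288.7°
= HSL(288.7°, 79.1%, 13.1%)


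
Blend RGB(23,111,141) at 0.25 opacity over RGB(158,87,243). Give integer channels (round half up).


C = α×F + (1-α)×B, with 1-α = 0.75
R: 0.25×23 + 0.75×158 = 5.75 + 118.50 = 124.25 → 124
G: 0.25×111 + 0.75×87 = 27.75 + 65.25 = 93.00 → 93
B: 0.25×141 + 0.75×243 = 35.25 + 182.25 = 217.50 → 218
= RGB(124, 93, 218)


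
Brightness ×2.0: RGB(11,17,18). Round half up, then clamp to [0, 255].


Multiply each channel by 2.0, round half up, clamp to [0, 255]
R: 11×2.0 = 22
G: 17×2.0 = 34
B: 18×2.0 = 36
= RGB(22, 34, 36)


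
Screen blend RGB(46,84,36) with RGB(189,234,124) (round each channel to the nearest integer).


Screen: C = 255 - (255-A)×(255-B)/255, rounded to nearest integer
R: 255 - (255-46)×(255-189)/255 = 255 - 13794/255 ≈ 255 - 54.094 = 200.906 → 201
G: 255 - (255-84)×(255-234)/255 = 255 - 3591/255 ≈ 255 - 14.082 = 240.918 → 241
B: 255 - (255-36)×(255-124)/255 = 255 - 28689/255 ≈ 255 - 112.506 = 142.494 → 142
= RGB(201, 241, 142)


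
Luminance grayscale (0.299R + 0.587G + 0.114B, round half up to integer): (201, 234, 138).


Gray = 0.299×R + 0.587×G + 0.114×B
Gray = 0.299×201 + 0.587×234 + 0.114×138
Gray = 60.099 + 137.358 + 15.732
Gray = 213.189 → round half up → 213
Gray = 213


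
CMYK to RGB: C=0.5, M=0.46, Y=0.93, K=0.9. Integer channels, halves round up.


R = 255 × (1-C) × (1-K) = 255 × 0.50 × 0.10 = 12.75 → 13
G = 255 × (1-M) × (1-K) = 255 × 0.54 × 0.10 = 13.77 → 14
B = 255 × (1-Y) × (1-K) = 255 × 0.07 × 0.10 = 1.785 → 2
= RGB(13, 14, 2)


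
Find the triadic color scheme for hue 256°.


Triadic: equally spaced at 120° intervals
H1 = 256°
H2 = (256 + 120) mod 360 = 16°
H3 = (256 + 240) mod 360 = 136°
Triadic = 256°, 16°, 136°


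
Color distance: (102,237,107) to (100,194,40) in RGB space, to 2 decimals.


d = √[(R₁-R₂)² + (G₁-G₂)² + (B₁-B₂)²]
d = √[(102-100)² + (237-194)² + (107-40)²]
d = √[4 + 1849 + 4489]
d = √6342
d ≈ 79.64


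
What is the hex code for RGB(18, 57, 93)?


R = 18 → 12 (hex)
G = 57 → 39 (hex)
B = 93 → 5D (hex)
Hex = #12395D


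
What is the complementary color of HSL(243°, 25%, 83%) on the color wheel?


Complement = opposite side of color wheel = hue + 180°
H' = (243 + 180) mod 360 = 63°
S and L unchanged.
= HSL(63°, 25%, 83%)


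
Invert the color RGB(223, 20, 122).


Invert: (255-R, 255-G, 255-B)
R: 255-223 = 32
G: 255-20 = 235
B: 255-122 = 133
= RGB(32, 235, 133)


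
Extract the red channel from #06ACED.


Color: #06ACED
R = 06 = 6
G = AC = 172
B = ED = 237
Red = 6


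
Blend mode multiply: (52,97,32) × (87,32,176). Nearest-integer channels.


Multiply: C = A×B/255, rounded to nearest integer
R: 52×87/255 = 4524/255 ≈ 17.741 → 18
G: 97×32/255 = 3104/255 ≈ 12.173 → 12
B: 32×176/255 = 5632/255 ≈ 22.086 → 22
= RGB(18, 12, 22)


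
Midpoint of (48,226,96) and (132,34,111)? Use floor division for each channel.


Midpoint: each channel = ⌊(C₁+C₂)/2⌋
R: ⌊(48+132)/2⌋ = 90
G: ⌊(226+34)/2⌋ = 130
B: ⌊(96+111)/2⌋ = 103
= RGB(90, 130, 103)


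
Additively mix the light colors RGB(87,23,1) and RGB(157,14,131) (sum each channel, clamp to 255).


Additive: each channel = min(255, C₁+C₂)
R: 87+157 = 244 → 244
G: 23+14 = 37 → 37
B: 1+131 = 132 → 132
= RGB(244, 37, 132)


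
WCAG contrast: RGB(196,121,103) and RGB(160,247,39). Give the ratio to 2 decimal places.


Linearize each sRGB channel c=v/255: c/12.92 if c ≤ 0.04045 else ((c+0.055)/1.055)^2.4
L = 0.2126×R_lin + 0.7152×G_lin + 0.0722×B_lin
Color 1 (196,121,103):
  R=196: 196/255≈0.7686 > 0.04045 → ((0.7686+0.055)/1.055)^2.4 ≈ 0.55201
  G=121: 121/255≈0.4745 > 0.04045 → ((0.4745+0.055)/1.055)^2.4 ≈ 0.19120
  B=103: 103/255≈0.4039 > 0.04045 → ((0.4039+0.055)/1.055)^2.4 ≈ 0.13563
  L1 = 0.2126×0.55201 + 0.7152×0.19120 + 0.0722×0.13563 ≈ 0.26390
Color 2 (160,247,39):
  R=160: 160/255≈0.6275 > 0.04045 → ((0.6275+0.055)/1.055)^2.4 ≈ 0.35153
  G=247: 247/255≈0.9686 > 0.04045 → ((0.9686+0.055)/1.055)^2.4 ≈ 0.93011
  B=39: 39/255≈0.1529 > 0.04045 → ((0.1529+0.055)/1.055)^2.4 ≈ 0.02029
  L2 = 0.2126×0.35153 + 0.7152×0.93011 + 0.0722×0.02029 ≈ 0.74142
Lighter = 0.74142, Darker = 0.26390
Ratio = (L_lighter + 0.05) / (L_darker + 0.05)
Ratio = (0.74142 + 0.05) / (0.26390 + 0.05) = 0.79142 / 0.31390 ≈ 2.5213
Ratio ≈ 2.52:1


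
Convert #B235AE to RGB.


B2 → 178 (R)
35 → 53 (G)
AE → 174 (B)
= RGB(178, 53, 174)


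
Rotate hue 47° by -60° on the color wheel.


New hue = (H + rotation) mod 360
New hue = (47 -60) mod 360
= -13 mod 360
= 347°


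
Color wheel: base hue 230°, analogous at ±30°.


Base hue: 230°
Left analog: (230 - 30) mod 360 = 200°
Right analog: (230 + 30) mod 360 = 260°
Analogous hues = 200° and 260°


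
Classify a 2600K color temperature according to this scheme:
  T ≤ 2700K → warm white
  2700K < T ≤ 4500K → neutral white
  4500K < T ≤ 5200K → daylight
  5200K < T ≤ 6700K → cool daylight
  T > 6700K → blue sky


Temperature: 2600K
2600K ≤ 2700K → warm white
Classification: warm white


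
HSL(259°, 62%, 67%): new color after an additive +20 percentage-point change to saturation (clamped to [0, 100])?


Original S = 62%
Adjustment = +20 percentage points
New S = 62 + (20) = 82
Clamp to [0, 100] → 82
= HSL(259°, 82%, 67%)


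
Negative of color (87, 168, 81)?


Invert: (255-R, 255-G, 255-B)
R: 255-87 = 168
G: 255-168 = 87
B: 255-81 = 174
= RGB(168, 87, 174)


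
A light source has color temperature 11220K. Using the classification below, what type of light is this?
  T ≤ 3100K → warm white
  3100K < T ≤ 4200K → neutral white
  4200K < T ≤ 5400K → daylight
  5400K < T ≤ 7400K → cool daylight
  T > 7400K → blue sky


Temperature: 11220K
11220K > 7400K → blue sky
Classification: blue sky


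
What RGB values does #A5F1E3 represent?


A5 → 165 (R)
F1 → 241 (G)
E3 → 227 (B)
= RGB(165, 241, 227)


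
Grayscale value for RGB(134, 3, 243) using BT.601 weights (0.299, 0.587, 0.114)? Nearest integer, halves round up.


Gray = 0.299×R + 0.587×G + 0.114×B
Gray = 0.299×134 + 0.587×3 + 0.114×243
Gray = 40.066 + 1.761 + 27.702
Gray = 69.529 → round half up → 70
Gray = 70


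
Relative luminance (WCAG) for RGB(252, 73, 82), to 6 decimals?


Linearize each channel (sRGB transfer function): c = v/255; c_lin = c/12.92 if c ≤ 0.04045, else ((c+0.055)/1.055)^2.4
  R: 252/255 ≈ 0.988235 > 0.04045 → ((0.988235+0.055)/1.055)^2.4 ≈ 0.973445
  G: 73/255 ≈ 0.286275 > 0.04045 → ((0.286275+0.055)/1.055)^2.4 ≈ 0.066626
  B: 82/255 ≈ 0.321569 > 0.04045 → ((0.321569+0.055)/1.055)^2.4 ≈ 0.084376
R_lin = 0.973445, G_lin = 0.066626, B_lin = 0.084376
L = 0.2126×R + 0.7152×G + 0.0722×B
L = 0.2126×0.973445 + 0.7152×0.066626 + 0.0722×0.084376
L ≈ 0.260697


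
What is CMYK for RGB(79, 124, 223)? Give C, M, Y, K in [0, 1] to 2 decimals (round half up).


R'=79/255≈0.3098, G'=124/255≈0.4863, B'=223/255≈0.8745
K = 1 - max(R',G',B') = 1 - 223/255 = 32/255 = 0.12549… → 0.13
(1-R'-K)/(1-K) simplifies to (max-R)/max with max = 223:
C = (223-79)/223 = 144/223 = 0.64573… → 0.65
M = (223-124)/223 = 99/223 = 0.44394… → 0.44
Y = (223-223)/223 = 0/223 = 0 → 0.00
= CMYK(0.65, 0.44, 0.00, 0.13)


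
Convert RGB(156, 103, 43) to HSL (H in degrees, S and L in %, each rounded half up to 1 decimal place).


Normalize: R'=156/255≈0.6118, G'=103/255≈0.4039, B'=43/255≈0.1686
Max=156/255, Min=43/255, Δ=Max-Min=113/255
L = (Max+Min)/2 = (156+43)/510 = 199/510 = 0.39019… → L = 39.0%
L ≤ 0.5 → S = Δ/(Max+Min) = 113/(156+43) = 113/199 = 0.56783… → S = 56.8%
(the 1/255 factors cancel in S and H, so raw channel differences can be used)
Max is R' → H = 60 × (((G-B)/Δ) mod 6) = 60 × (((103-43)/113) mod 6)
  60/113 = 0.5309…
  H = 60 × 0.5309… = 31.858…° → H = 31.9°
= HSL(31.9°, 56.8%, 39.0%)


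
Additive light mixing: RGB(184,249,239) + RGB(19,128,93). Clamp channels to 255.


Additive: each channel = min(255, C₁+C₂)
R: 184+19 = 203 → 203
G: 249+128 = 377 → 255
B: 239+93 = 332 → 255
= RGB(203, 255, 255)


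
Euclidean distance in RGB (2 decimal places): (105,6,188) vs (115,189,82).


d = √[(R₁-R₂)² + (G₁-G₂)² + (B₁-B₂)²]
d = √[(105-115)² + (6-189)² + (188-82)²]
d = √[100 + 33489 + 11236]
d = √44825
d ≈ 211.72


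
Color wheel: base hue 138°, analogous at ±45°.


Base hue: 138°
Left analog: (138 - 45) mod 360 = 93°
Right analog: (138 + 45) mod 360 = 183°
Analogous hues = 93° and 183°


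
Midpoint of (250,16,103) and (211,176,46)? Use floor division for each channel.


Midpoint: each channel = ⌊(C₁+C₂)/2⌋
R: ⌊(250+211)/2⌋ = 230
G: ⌊(16+176)/2⌋ = 96
B: ⌊(103+46)/2⌋ = 74
= RGB(230, 96, 74)


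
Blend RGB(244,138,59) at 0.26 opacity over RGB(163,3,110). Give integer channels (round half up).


C = α×F + (1-α)×B, with 1-α = 0.74
R: 0.26×244 + 0.74×163 = 63.44 + 120.62 = 184.06 → 184
G: 0.26×138 + 0.74×3 = 35.88 + 2.22 = 38.10 → 38
B: 0.26×59 + 0.74×110 = 15.34 + 81.40 = 96.74 → 97
= RGB(184, 38, 97)


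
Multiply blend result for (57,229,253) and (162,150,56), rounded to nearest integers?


Multiply: C = A×B/255, rounded to nearest integer
R: 57×162/255 = 9234/255 ≈ 36.212 → 36
G: 229×150/255 = 34350/255 ≈ 134.706 → 135
B: 253×56/255 = 14168/255 ≈ 55.561 → 56
= RGB(36, 135, 56)


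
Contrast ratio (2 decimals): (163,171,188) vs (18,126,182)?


Linearize each sRGB channel c=v/255: c/12.92 if c ≤ 0.04045 else ((c+0.055)/1.055)^2.4
L = 0.2126×R_lin + 0.7152×G_lin + 0.0722×B_lin
Color 1 (163,171,188):
  R=163: 163/255≈0.6392 > 0.04045 → ((0.6392+0.055)/1.055)^2.4 ≈ 0.36625
  G=171: 171/255≈0.6706 > 0.04045 → ((0.6706+0.055)/1.055)^2.4 ≈ 0.40724
  B=188: 188/255≈0.7373 > 0.04045 → ((0.7373+0.055)/1.055)^2.4 ≈ 0.50289
  L1 = 0.2126×0.36625 + 0.7152×0.40724 + 0.0722×0.50289 ≈ 0.40543
Color 2 (18,126,182):
  R=18: 18/255≈0.0706 > 0.04045 → ((0.0706+0.055)/1.055)^2.4 ≈ 0.00605
  G=126: 126/255≈0.4941 > 0.04045 → ((0.4941+0.055)/1.055)^2.4 ≈ 0.20864
  B=182: 182/255≈0.7137 > 0.04045 → ((0.7137+0.055)/1.055)^2.4 ≈ 0.46778
  L2 = 0.2126×0.00605 + 0.7152×0.20864 + 0.0722×0.46778 ≈ 0.18428
Lighter = 0.40543, Darker = 0.18428
Ratio = (L_lighter + 0.05) / (L_darker + 0.05)
Ratio = (0.40543 + 0.05) / (0.18428 + 0.05) = 0.45543 / 0.23428 ≈ 1.9440
Ratio ≈ 1.94:1


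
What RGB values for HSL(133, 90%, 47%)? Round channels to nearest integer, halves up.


H=133°, S=0.90, L=0.47
C = (1-|2L-1|)×S = (1-|-0.06|)×0.90 = 0.846
H' = H/60 = 133/60 ≈ 2.2167; X = C×(1-|H' mod 2 - 1|) = 0.1833
m = L - C/2 = 0.47 - 0.423 = 0.047
Sector ⌊H'⌋ = 2 → (R',G',B') = (0.0, 0.846, 0.1833)
RGB = ((R'+m)×255, (G'+m)×255, (B'+m)×255) = (11.985, 227.715, 58.7265)
Round half up → RGB(12, 228, 59)


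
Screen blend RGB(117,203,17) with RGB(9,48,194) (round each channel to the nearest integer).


Screen: C = 255 - (255-A)×(255-B)/255, rounded to nearest integer
R: 255 - (255-117)×(255-9)/255 = 255 - 33948/255 ≈ 255 - 133.129 = 121.871 → 122
G: 255 - (255-203)×(255-48)/255 = 255 - 10764/255 ≈ 255 - 42.212 = 212.788 → 213
B: 255 - (255-17)×(255-194)/255 = 255 - 14518/255 ≈ 255 - 56.933 = 198.067 → 198
= RGB(122, 213, 198)


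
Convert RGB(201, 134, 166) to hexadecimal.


R = 201 → C9 (hex)
G = 134 → 86 (hex)
B = 166 → A6 (hex)
Hex = #C986A6


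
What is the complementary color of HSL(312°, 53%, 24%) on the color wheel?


Complement = opposite side of color wheel = hue + 180°
H' = (312 + 180) mod 360 = 132°
S and L unchanged.
= HSL(132°, 53%, 24%)


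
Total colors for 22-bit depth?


Colors = 2^bits = 2^22
= 4,194,304 colors


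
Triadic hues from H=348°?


Triadic: equally spaced at 120° intervals
H1 = 348°
H2 = (348 + 120) mod 360 = 108°
H3 = (348 + 240) mod 360 = 228°
Triadic = 348°, 108°, 228°


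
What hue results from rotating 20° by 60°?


New hue = (H + rotation) mod 360
New hue = (20 + 60) mod 360
= 80 mod 360
= 80°


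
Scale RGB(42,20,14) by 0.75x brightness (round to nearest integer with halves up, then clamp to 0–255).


Multiply each channel by 0.75, round half up, clamp to [0, 255]
R: 42×0.75 = 31.5 → round → 32
G: 20×0.75 = 15
B: 14×0.75 = 10.5 → round → 11
= RGB(32, 15, 11)


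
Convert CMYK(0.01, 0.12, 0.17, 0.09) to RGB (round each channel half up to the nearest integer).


R = 255 × (1-C) × (1-K) = 255 × 0.99 × 0.91 = 229.7295 → 230
G = 255 × (1-M) × (1-K) = 255 × 0.88 × 0.91 = 204.204 → 204
B = 255 × (1-Y) × (1-K) = 255 × 0.83 × 0.91 = 192.6015 → 193
= RGB(230, 204, 193)


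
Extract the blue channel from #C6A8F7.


Color: #C6A8F7
R = C6 = 198
G = A8 = 168
B = F7 = 247
Blue = 247


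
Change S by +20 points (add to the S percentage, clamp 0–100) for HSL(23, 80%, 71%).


Original S = 80%
Adjustment = +20 percentage points
New S = 80 + (20) = 100
Clamp to [0, 100] → 100
= HSL(23°, 100%, 71%)


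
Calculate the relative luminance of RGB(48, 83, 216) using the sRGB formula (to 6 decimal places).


Linearize each channel (sRGB transfer function): c = v/255; c_lin = c/12.92 if c ≤ 0.04045, else ((c+0.055)/1.055)^2.4
  R: 48/255 ≈ 0.188235 > 0.04045 → ((0.188235+0.055)/1.055)^2.4 ≈ 0.029557
  G: 83/255 ≈ 0.325490 > 0.04045 → ((0.325490+0.055)/1.055)^2.4 ≈ 0.086500
  B: 216/255 ≈ 0.847059 > 0.04045 → ((0.847059+0.055)/1.055)^2.4 ≈ 0.686685
R_lin = 0.029557, G_lin = 0.086500, B_lin = 0.686685
L = 0.2126×R + 0.7152×G + 0.0722×B
L = 0.2126×0.029557 + 0.7152×0.086500 + 0.0722×0.686685
L ≈ 0.117728


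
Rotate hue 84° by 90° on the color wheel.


New hue = (H + rotation) mod 360
New hue = (84 + 90) mod 360
= 174 mod 360
= 174°


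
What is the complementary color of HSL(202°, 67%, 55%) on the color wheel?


Complement = opposite side of color wheel = hue + 180°
H' = (202 + 180) mod 360 = 22°
S and L unchanged.
= HSL(22°, 67%, 55%)


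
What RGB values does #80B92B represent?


80 → 128 (R)
B9 → 185 (G)
2B → 43 (B)
= RGB(128, 185, 43)


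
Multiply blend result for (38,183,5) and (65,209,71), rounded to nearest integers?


Multiply: C = A×B/255, rounded to nearest integer
R: 38×65/255 = 2470/255 ≈ 9.686 → 10
G: 183×209/255 = 38247/255 ≈ 149.988 → 150
B: 5×71/255 = 355/255 ≈ 1.392 → 1
= RGB(10, 150, 1)


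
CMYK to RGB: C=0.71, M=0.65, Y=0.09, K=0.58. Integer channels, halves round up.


R = 255 × (1-C) × (1-K) = 255 × 0.29 × 0.42 = 31.059 → 31
G = 255 × (1-M) × (1-K) = 255 × 0.35 × 0.42 = 37.485 → 37
B = 255 × (1-Y) × (1-K) = 255 × 0.91 × 0.42 = 97.461 → 97
= RGB(31, 37, 97)


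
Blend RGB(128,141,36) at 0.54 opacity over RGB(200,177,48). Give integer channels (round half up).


C = α×F + (1-α)×B, with 1-α = 0.46
R: 0.54×128 + 0.46×200 = 69.12 + 92.00 = 161.12 → 161
G: 0.54×141 + 0.46×177 = 76.14 + 81.42 = 157.56 → 158
B: 0.54×36 + 0.46×48 = 19.44 + 22.08 = 41.52 → 42
= RGB(161, 158, 42)


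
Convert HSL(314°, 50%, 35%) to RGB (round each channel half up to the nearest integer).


H=314°, S=0.50, L=0.35
C = (1-|2L-1|)×S = (1-|-0.30|)×0.50 = 0.35
H' = H/60 = 314/60 ≈ 5.2333; X = C×(1-|H' mod 2 - 1|) ≈ 0.2683
m = L - C/2 = 0.35 - 0.175 = 0.175
Sector ⌊H'⌋ = 5 → (R',G',B') = (0.35, 0.0, ≈0.2683)
RGB = ((R'+m)×255, (G'+m)×255, (B'+m)×255) = (133.875, 44.625, 113.05)
Round half up → RGB(134, 45, 113)


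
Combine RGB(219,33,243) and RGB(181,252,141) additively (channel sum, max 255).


Additive: each channel = min(255, C₁+C₂)
R: 219+181 = 400 → 255
G: 33+252 = 285 → 255
B: 243+141 = 384 → 255
= RGB(255, 255, 255)


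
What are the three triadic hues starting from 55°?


Triadic: equally spaced at 120° intervals
H1 = 55°
H2 = (55 + 120) mod 360 = 175°
H3 = (55 + 240) mod 360 = 295°
Triadic = 55°, 175°, 295°


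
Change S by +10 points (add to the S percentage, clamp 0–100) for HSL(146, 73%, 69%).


Original S = 73%
Adjustment = +10 percentage points
New S = 73 + (10) = 83
Clamp to [0, 100] → 83
= HSL(146°, 83%, 69%)


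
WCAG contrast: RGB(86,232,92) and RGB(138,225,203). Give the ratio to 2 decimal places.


Linearize each sRGB channel c=v/255: c/12.92 if c ≤ 0.04045 else ((c+0.055)/1.055)^2.4
L = 0.2126×R_lin + 0.7152×G_lin + 0.0722×B_lin
Color 1 (86,232,92):
  R=86: 86/255≈0.3373 > 0.04045 → ((0.3373+0.055)/1.055)^2.4 ≈ 0.09306
  G=232: 232/255≈0.9098 > 0.04045 → ((0.9098+0.055)/1.055)^2.4 ≈ 0.80695
  B=92: 92/255≈0.3608 > 0.04045 → ((0.3608+0.055)/1.055)^2.4 ≈ 0.10702
  L1 = 0.2126×0.09306 + 0.7152×0.80695 + 0.0722×0.10702 ≈ 0.60464
Color 2 (138,225,203):
  R=138: 138/255≈0.5412 > 0.04045 → ((0.5412+0.055)/1.055)^2.4 ≈ 0.25415
  G=225: 225/255≈0.8824 > 0.04045 → ((0.8824+0.055)/1.055)^2.4 ≈ 0.75294
  B=203: 203/255≈0.7961 > 0.04045 → ((0.7961+0.055)/1.055)^2.4 ≈ 0.59720
  L2 = 0.2126×0.25415 + 0.7152×0.75294 + 0.0722×0.59720 ≈ 0.63565
Lighter = 0.63565, Darker = 0.60464
Ratio = (L_lighter + 0.05) / (L_darker + 0.05)
Ratio = (0.63565 + 0.05) / (0.60464 + 0.05) = 0.68565 / 0.65464 ≈ 1.0474
Ratio ≈ 1.05:1


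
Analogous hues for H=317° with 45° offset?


Base hue: 317°
Left analog: (317 - 45) mod 360 = 272°
Right analog: (317 + 45) mod 360 = 2°
Analogous hues = 272° and 2°


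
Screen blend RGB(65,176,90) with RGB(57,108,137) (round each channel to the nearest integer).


Screen: C = 255 - (255-A)×(255-B)/255, rounded to nearest integer
R: 255 - (255-65)×(255-57)/255 = 255 - 37620/255 ≈ 255 - 147.529 = 107.471 → 107
G: 255 - (255-176)×(255-108)/255 = 255 - 11613/255 ≈ 255 - 45.541 = 209.459 → 209
B: 255 - (255-90)×(255-137)/255 = 255 - 19470/255 ≈ 255 - 76.353 = 178.647 → 179
= RGB(107, 209, 179)


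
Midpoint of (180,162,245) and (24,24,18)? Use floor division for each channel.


Midpoint: each channel = ⌊(C₁+C₂)/2⌋
R: ⌊(180+24)/2⌋ = 102
G: ⌊(162+24)/2⌋ = 93
B: ⌊(245+18)/2⌋ = 131
= RGB(102, 93, 131)


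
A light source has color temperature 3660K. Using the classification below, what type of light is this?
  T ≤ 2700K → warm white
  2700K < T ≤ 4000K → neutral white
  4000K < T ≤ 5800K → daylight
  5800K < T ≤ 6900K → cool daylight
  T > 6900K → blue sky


Temperature: 3660K
2700K < 3660K ≤ 4000K → neutral white
Classification: neutral white


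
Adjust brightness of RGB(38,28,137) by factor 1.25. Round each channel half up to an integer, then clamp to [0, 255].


Multiply each channel by 1.25, round half up, clamp to [0, 255]
R: 38×1.25 = 47.5 → round → 48
G: 28×1.25 = 35
B: 137×1.25 = 171.25 → round → 171
= RGB(48, 35, 171)


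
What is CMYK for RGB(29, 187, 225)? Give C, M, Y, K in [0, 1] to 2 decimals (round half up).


R'=29/255≈0.1137, G'=187/255≈0.7333, B'=225/255≈0.8824
K = 1 - max(R',G',B') = 1 - 225/255 = 30/255 = 0.11764… → 0.12
(1-R'-K)/(1-K) simplifies to (max-R)/max with max = 225:
C = (225-29)/225 = 196/225 = 0.87111… → 0.87
M = (225-187)/225 = 38/225 = 0.16888… → 0.17
Y = (225-225)/225 = 0/225 = 0 → 0.00
= CMYK(0.87, 0.17, 0.00, 0.12)


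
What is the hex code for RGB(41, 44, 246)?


R = 41 → 29 (hex)
G = 44 → 2C (hex)
B = 246 → F6 (hex)
Hex = #292CF6


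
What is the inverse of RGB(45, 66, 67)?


Invert: (255-R, 255-G, 255-B)
R: 255-45 = 210
G: 255-66 = 189
B: 255-67 = 188
= RGB(210, 189, 188)


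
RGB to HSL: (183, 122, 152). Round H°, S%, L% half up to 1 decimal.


Normalize: R'=183/255≈0.7176, G'=122/255≈0.4784, B'=152/255≈0.5961
Max=183/255, Min=122/255, Δ=Max-Min=61/255
L = (Max+Min)/2 = (183+122)/510 = 305/510 = 0.59803… → L = 59.8%
L > 0.5 → S = Δ/(2-Max-Min) = 61/(510-183-122) = 61/205 = 0.29756… → S = 29.8%
(the 1/255 factors cancel in S and H, so raw channel differences can be used)
Max is R' → H = 60 × (((G-B)/Δ) mod 6) = 60 × (((122-152)/61) mod 6)
  (-30)/61 = -0.4918…; negative, so add 6 → 5.5081…
  H = 60 × 5.5081… = 330.491…° → H = 330.5°
= HSL(330.5°, 29.8%, 59.8%)


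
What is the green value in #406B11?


Color: #406B11
R = 40 = 64
G = 6B = 107
B = 11 = 17
Green = 107


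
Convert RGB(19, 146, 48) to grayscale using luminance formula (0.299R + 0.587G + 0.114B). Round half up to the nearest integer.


Gray = 0.299×R + 0.587×G + 0.114×B
Gray = 0.299×19 + 0.587×146 + 0.114×48
Gray = 5.681 + 85.702 + 5.472
Gray = 96.855 → round half up → 97
Gray = 97


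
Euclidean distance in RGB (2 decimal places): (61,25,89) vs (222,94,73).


d = √[(R₁-R₂)² + (G₁-G₂)² + (B₁-B₂)²]
d = √[(61-222)² + (25-94)² + (89-73)²]
d = √[25921 + 4761 + 256]
d = √30938
d ≈ 175.89


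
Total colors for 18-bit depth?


Colors = 2^bits = 2^18
= 262,144 colors


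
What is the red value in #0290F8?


Color: #0290F8
R = 02 = 2
G = 90 = 144
B = F8 = 248
Red = 2


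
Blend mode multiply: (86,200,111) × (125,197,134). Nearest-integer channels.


Multiply: C = A×B/255, rounded to nearest integer
R: 86×125/255 = 10750/255 ≈ 42.157 → 42
G: 200×197/255 = 39400/255 ≈ 154.510 → 155
B: 111×134/255 = 14874/255 ≈ 58.329 → 58
= RGB(42, 155, 58)


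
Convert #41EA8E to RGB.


41 → 65 (R)
EA → 234 (G)
8E → 142 (B)
= RGB(65, 234, 142)


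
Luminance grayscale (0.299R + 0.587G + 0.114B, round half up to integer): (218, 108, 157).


Gray = 0.299×R + 0.587×G + 0.114×B
Gray = 0.299×218 + 0.587×108 + 0.114×157
Gray = 65.182 + 63.396 + 17.898
Gray = 146.476 → round half up → 146
Gray = 146
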